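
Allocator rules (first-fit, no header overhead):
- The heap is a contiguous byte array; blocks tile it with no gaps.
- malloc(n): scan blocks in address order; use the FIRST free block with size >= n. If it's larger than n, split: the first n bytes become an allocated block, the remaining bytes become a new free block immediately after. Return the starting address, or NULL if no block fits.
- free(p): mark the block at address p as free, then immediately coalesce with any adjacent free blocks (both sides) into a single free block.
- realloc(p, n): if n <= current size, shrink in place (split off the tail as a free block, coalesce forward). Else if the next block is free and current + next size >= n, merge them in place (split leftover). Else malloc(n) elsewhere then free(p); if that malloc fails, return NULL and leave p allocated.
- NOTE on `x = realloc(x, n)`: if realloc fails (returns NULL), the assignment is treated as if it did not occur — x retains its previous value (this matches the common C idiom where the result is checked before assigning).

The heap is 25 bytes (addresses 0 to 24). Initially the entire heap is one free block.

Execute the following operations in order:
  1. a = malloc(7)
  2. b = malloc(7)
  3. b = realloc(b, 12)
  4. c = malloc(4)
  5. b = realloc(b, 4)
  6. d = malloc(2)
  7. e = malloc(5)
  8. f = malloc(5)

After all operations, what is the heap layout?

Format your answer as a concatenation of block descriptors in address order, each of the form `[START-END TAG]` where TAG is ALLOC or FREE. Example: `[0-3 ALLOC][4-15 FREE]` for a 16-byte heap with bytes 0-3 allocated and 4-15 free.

Op 1: a = malloc(7) -> a = 0; heap: [0-6 ALLOC][7-24 FREE]
Op 2: b = malloc(7) -> b = 7; heap: [0-6 ALLOC][7-13 ALLOC][14-24 FREE]
Op 3: b = realloc(b, 12) -> b = 7; heap: [0-6 ALLOC][7-18 ALLOC][19-24 FREE]
Op 4: c = malloc(4) -> c = 19; heap: [0-6 ALLOC][7-18 ALLOC][19-22 ALLOC][23-24 FREE]
Op 5: b = realloc(b, 4) -> b = 7; heap: [0-6 ALLOC][7-10 ALLOC][11-18 FREE][19-22 ALLOC][23-24 FREE]
Op 6: d = malloc(2) -> d = 11; heap: [0-6 ALLOC][7-10 ALLOC][11-12 ALLOC][13-18 FREE][19-22 ALLOC][23-24 FREE]
Op 7: e = malloc(5) -> e = 13; heap: [0-6 ALLOC][7-10 ALLOC][11-12 ALLOC][13-17 ALLOC][18-18 FREE][19-22 ALLOC][23-24 FREE]
Op 8: f = malloc(5) -> f = NULL; heap: [0-6 ALLOC][7-10 ALLOC][11-12 ALLOC][13-17 ALLOC][18-18 FREE][19-22 ALLOC][23-24 FREE]

Answer: [0-6 ALLOC][7-10 ALLOC][11-12 ALLOC][13-17 ALLOC][18-18 FREE][19-22 ALLOC][23-24 FREE]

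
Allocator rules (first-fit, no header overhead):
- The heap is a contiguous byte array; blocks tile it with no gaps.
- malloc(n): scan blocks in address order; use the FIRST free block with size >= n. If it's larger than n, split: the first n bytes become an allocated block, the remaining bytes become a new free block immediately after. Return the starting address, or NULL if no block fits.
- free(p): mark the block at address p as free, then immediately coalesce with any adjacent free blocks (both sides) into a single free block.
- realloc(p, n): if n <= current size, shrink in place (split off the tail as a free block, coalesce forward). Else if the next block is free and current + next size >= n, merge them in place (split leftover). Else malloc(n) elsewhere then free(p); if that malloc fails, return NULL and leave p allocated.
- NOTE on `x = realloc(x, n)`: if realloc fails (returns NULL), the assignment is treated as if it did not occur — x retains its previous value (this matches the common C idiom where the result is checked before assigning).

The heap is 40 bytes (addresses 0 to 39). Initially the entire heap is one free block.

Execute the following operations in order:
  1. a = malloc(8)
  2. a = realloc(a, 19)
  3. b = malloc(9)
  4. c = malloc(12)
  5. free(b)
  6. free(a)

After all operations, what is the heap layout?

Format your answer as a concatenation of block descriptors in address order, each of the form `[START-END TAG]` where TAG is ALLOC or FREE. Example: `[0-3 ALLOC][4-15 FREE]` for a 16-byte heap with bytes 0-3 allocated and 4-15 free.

Op 1: a = malloc(8) -> a = 0; heap: [0-7 ALLOC][8-39 FREE]
Op 2: a = realloc(a, 19) -> a = 0; heap: [0-18 ALLOC][19-39 FREE]
Op 3: b = malloc(9) -> b = 19; heap: [0-18 ALLOC][19-27 ALLOC][28-39 FREE]
Op 4: c = malloc(12) -> c = 28; heap: [0-18 ALLOC][19-27 ALLOC][28-39 ALLOC]
Op 5: free(b) -> (freed b); heap: [0-18 ALLOC][19-27 FREE][28-39 ALLOC]
Op 6: free(a) -> (freed a); heap: [0-27 FREE][28-39 ALLOC]

Answer: [0-27 FREE][28-39 ALLOC]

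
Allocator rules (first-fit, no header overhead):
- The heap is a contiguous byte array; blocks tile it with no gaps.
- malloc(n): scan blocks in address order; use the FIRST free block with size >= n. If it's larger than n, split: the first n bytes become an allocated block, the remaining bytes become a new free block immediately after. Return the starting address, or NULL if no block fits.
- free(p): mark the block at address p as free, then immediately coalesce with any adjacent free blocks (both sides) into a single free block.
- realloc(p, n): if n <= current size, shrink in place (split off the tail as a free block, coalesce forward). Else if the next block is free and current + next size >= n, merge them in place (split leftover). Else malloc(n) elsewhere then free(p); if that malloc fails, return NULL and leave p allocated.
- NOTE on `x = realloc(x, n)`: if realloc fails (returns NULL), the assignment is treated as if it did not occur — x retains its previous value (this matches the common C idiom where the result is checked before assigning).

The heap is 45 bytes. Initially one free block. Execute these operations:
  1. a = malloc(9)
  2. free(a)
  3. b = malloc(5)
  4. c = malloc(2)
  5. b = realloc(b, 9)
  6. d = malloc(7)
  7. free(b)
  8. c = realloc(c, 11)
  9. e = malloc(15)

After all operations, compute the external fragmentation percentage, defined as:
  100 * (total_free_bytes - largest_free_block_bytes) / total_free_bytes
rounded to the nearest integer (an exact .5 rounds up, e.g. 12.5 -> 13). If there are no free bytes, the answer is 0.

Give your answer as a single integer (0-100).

Answer: 42

Derivation:
Op 1: a = malloc(9) -> a = 0; heap: [0-8 ALLOC][9-44 FREE]
Op 2: free(a) -> (freed a); heap: [0-44 FREE]
Op 3: b = malloc(5) -> b = 0; heap: [0-4 ALLOC][5-44 FREE]
Op 4: c = malloc(2) -> c = 5; heap: [0-4 ALLOC][5-6 ALLOC][7-44 FREE]
Op 5: b = realloc(b, 9) -> b = 7; heap: [0-4 FREE][5-6 ALLOC][7-15 ALLOC][16-44 FREE]
Op 6: d = malloc(7) -> d = 16; heap: [0-4 FREE][5-6 ALLOC][7-15 ALLOC][16-22 ALLOC][23-44 FREE]
Op 7: free(b) -> (freed b); heap: [0-4 FREE][5-6 ALLOC][7-15 FREE][16-22 ALLOC][23-44 FREE]
Op 8: c = realloc(c, 11) -> c = 5; heap: [0-4 FREE][5-15 ALLOC][16-22 ALLOC][23-44 FREE]
Op 9: e = malloc(15) -> e = 23; heap: [0-4 FREE][5-15 ALLOC][16-22 ALLOC][23-37 ALLOC][38-44 FREE]
Free blocks: [5 7] total_free=12 largest=7 -> 100*(12-7)/12 = 500/12 ≈ 41.667 -> rounds to 42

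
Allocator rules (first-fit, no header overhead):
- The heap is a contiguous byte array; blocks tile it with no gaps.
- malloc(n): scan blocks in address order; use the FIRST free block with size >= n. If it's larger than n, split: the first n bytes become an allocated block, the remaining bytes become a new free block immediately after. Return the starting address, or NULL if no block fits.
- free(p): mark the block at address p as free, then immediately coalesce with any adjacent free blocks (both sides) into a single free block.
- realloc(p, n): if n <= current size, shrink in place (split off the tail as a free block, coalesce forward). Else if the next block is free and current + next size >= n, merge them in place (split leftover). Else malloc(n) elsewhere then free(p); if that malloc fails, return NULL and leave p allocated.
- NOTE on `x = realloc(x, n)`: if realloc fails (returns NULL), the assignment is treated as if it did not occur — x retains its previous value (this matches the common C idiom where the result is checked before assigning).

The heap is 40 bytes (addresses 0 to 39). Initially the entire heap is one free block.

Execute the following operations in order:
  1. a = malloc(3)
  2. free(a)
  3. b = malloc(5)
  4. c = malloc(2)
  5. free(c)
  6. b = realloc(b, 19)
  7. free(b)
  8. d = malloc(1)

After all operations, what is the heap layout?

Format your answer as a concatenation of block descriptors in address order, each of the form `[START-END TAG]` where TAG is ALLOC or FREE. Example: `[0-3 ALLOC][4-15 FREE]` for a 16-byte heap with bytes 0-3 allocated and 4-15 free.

Answer: [0-0 ALLOC][1-39 FREE]

Derivation:
Op 1: a = malloc(3) -> a = 0; heap: [0-2 ALLOC][3-39 FREE]
Op 2: free(a) -> (freed a); heap: [0-39 FREE]
Op 3: b = malloc(5) -> b = 0; heap: [0-4 ALLOC][5-39 FREE]
Op 4: c = malloc(2) -> c = 5; heap: [0-4 ALLOC][5-6 ALLOC][7-39 FREE]
Op 5: free(c) -> (freed c); heap: [0-4 ALLOC][5-39 FREE]
Op 6: b = realloc(b, 19) -> b = 0; heap: [0-18 ALLOC][19-39 FREE]
Op 7: free(b) -> (freed b); heap: [0-39 FREE]
Op 8: d = malloc(1) -> d = 0; heap: [0-0 ALLOC][1-39 FREE]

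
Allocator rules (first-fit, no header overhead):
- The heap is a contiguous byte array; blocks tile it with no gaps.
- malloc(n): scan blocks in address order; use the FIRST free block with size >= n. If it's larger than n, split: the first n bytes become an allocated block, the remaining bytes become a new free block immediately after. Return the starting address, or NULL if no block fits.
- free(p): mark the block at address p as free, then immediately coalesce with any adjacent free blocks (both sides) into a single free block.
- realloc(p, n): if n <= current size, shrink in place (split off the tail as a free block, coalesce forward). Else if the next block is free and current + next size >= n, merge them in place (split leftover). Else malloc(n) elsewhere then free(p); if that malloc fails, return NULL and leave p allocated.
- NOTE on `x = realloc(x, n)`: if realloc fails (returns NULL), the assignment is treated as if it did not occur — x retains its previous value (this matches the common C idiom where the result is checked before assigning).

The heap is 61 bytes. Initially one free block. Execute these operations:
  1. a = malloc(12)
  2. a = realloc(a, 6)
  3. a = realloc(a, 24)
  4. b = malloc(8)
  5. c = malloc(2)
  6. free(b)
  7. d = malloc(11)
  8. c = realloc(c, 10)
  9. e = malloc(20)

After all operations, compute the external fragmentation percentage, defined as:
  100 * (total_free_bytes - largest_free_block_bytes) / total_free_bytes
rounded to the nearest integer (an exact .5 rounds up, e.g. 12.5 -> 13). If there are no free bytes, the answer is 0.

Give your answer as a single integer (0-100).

Op 1: a = malloc(12) -> a = 0; heap: [0-11 ALLOC][12-60 FREE]
Op 2: a = realloc(a, 6) -> a = 0; heap: [0-5 ALLOC][6-60 FREE]
Op 3: a = realloc(a, 24) -> a = 0; heap: [0-23 ALLOC][24-60 FREE]
Op 4: b = malloc(8) -> b = 24; heap: [0-23 ALLOC][24-31 ALLOC][32-60 FREE]
Op 5: c = malloc(2) -> c = 32; heap: [0-23 ALLOC][24-31 ALLOC][32-33 ALLOC][34-60 FREE]
Op 6: free(b) -> (freed b); heap: [0-23 ALLOC][24-31 FREE][32-33 ALLOC][34-60 FREE]
Op 7: d = malloc(11) -> d = 34; heap: [0-23 ALLOC][24-31 FREE][32-33 ALLOC][34-44 ALLOC][45-60 FREE]
Op 8: c = realloc(c, 10) -> c = 45; heap: [0-23 ALLOC][24-33 FREE][34-44 ALLOC][45-54 ALLOC][55-60 FREE]
Op 9: e = malloc(20) -> e = NULL; heap: [0-23 ALLOC][24-33 FREE][34-44 ALLOC][45-54 ALLOC][55-60 FREE]
Free blocks: [10 6] total_free=16 largest=10 -> 100*(16-10)/16 = 600/16 = 37.5 -> rounds to 38

Answer: 38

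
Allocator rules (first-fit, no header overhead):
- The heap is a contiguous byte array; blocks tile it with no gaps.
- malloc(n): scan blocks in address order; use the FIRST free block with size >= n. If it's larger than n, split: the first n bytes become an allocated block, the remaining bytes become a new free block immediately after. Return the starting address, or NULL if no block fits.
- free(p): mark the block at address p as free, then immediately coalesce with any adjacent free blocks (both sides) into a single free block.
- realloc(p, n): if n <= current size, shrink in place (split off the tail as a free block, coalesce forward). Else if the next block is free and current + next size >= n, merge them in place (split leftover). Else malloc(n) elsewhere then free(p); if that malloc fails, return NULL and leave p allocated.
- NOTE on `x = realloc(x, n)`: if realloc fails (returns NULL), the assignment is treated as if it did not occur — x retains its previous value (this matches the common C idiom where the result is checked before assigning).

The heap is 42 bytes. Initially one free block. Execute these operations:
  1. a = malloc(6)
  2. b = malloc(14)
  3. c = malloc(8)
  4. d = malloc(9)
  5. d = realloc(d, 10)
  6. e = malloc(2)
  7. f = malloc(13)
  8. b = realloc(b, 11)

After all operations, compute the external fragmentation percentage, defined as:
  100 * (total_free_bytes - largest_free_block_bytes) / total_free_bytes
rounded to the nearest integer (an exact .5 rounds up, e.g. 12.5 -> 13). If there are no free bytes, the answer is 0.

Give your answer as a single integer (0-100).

Answer: 40

Derivation:
Op 1: a = malloc(6) -> a = 0; heap: [0-5 ALLOC][6-41 FREE]
Op 2: b = malloc(14) -> b = 6; heap: [0-5 ALLOC][6-19 ALLOC][20-41 FREE]
Op 3: c = malloc(8) -> c = 20; heap: [0-5 ALLOC][6-19 ALLOC][20-27 ALLOC][28-41 FREE]
Op 4: d = malloc(9) -> d = 28; heap: [0-5 ALLOC][6-19 ALLOC][20-27 ALLOC][28-36 ALLOC][37-41 FREE]
Op 5: d = realloc(d, 10) -> d = 28; heap: [0-5 ALLOC][6-19 ALLOC][20-27 ALLOC][28-37 ALLOC][38-41 FREE]
Op 6: e = malloc(2) -> e = 38; heap: [0-5 ALLOC][6-19 ALLOC][20-27 ALLOC][28-37 ALLOC][38-39 ALLOC][40-41 FREE]
Op 7: f = malloc(13) -> f = NULL; heap: [0-5 ALLOC][6-19 ALLOC][20-27 ALLOC][28-37 ALLOC][38-39 ALLOC][40-41 FREE]
Op 8: b = realloc(b, 11) -> b = 6; heap: [0-5 ALLOC][6-16 ALLOC][17-19 FREE][20-27 ALLOC][28-37 ALLOC][38-39 ALLOC][40-41 FREE]
Free blocks: [3 2] total_free=5 largest=3 -> 100*(5-3)/5 = 200/5 = 40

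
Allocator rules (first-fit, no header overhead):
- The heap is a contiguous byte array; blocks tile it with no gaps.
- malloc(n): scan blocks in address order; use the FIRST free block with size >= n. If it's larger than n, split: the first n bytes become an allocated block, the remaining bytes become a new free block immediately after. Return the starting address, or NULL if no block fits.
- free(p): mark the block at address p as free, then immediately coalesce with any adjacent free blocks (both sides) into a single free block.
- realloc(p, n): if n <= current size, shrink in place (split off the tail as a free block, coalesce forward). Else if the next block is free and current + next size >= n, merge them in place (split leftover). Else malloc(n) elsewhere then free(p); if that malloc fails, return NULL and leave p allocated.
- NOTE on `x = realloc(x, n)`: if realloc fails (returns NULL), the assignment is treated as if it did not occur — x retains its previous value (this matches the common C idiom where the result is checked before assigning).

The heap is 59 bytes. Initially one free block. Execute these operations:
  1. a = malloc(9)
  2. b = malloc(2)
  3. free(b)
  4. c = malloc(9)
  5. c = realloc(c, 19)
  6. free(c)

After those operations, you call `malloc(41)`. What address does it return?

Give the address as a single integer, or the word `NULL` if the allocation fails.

Answer: 9

Derivation:
Op 1: a = malloc(9) -> a = 0; heap: [0-8 ALLOC][9-58 FREE]
Op 2: b = malloc(2) -> b = 9; heap: [0-8 ALLOC][9-10 ALLOC][11-58 FREE]
Op 3: free(b) -> (freed b); heap: [0-8 ALLOC][9-58 FREE]
Op 4: c = malloc(9) -> c = 9; heap: [0-8 ALLOC][9-17 ALLOC][18-58 FREE]
Op 5: c = realloc(c, 19) -> c = 9; heap: [0-8 ALLOC][9-27 ALLOC][28-58 FREE]
Op 6: free(c) -> (freed c); heap: [0-8 ALLOC][9-58 FREE]
malloc(41): first-fit scan over [0-8 ALLOC][9-58 FREE] -> 9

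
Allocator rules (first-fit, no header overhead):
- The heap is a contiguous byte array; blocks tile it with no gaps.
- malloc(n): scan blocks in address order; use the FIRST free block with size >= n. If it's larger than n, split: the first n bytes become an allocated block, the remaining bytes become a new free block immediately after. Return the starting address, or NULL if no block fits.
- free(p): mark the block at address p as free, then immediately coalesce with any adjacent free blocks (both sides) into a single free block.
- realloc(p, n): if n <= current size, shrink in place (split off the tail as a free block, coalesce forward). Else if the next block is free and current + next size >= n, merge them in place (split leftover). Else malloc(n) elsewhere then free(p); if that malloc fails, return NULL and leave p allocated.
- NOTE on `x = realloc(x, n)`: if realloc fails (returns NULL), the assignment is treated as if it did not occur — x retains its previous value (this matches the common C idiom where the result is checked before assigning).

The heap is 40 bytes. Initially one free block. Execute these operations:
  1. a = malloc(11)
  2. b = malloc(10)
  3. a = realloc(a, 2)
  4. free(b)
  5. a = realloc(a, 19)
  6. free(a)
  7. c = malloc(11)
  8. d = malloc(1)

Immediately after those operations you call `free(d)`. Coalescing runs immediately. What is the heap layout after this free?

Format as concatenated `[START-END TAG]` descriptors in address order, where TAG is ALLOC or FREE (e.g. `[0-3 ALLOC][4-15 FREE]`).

Op 1: a = malloc(11) -> a = 0; heap: [0-10 ALLOC][11-39 FREE]
Op 2: b = malloc(10) -> b = 11; heap: [0-10 ALLOC][11-20 ALLOC][21-39 FREE]
Op 3: a = realloc(a, 2) -> a = 0; heap: [0-1 ALLOC][2-10 FREE][11-20 ALLOC][21-39 FREE]
Op 4: free(b) -> (freed b); heap: [0-1 ALLOC][2-39 FREE]
Op 5: a = realloc(a, 19) -> a = 0; heap: [0-18 ALLOC][19-39 FREE]
Op 6: free(a) -> (freed a); heap: [0-39 FREE]
Op 7: c = malloc(11) -> c = 0; heap: [0-10 ALLOC][11-39 FREE]
Op 8: d = malloc(1) -> d = 11; heap: [0-10 ALLOC][11-11 ALLOC][12-39 FREE]
free(d): d = 11 -> block [11-11 ALLOC]; mark free, coalesce with adjacent free neighbors -> [0-10 ALLOC][11-39 FREE]

Answer: [0-10 ALLOC][11-39 FREE]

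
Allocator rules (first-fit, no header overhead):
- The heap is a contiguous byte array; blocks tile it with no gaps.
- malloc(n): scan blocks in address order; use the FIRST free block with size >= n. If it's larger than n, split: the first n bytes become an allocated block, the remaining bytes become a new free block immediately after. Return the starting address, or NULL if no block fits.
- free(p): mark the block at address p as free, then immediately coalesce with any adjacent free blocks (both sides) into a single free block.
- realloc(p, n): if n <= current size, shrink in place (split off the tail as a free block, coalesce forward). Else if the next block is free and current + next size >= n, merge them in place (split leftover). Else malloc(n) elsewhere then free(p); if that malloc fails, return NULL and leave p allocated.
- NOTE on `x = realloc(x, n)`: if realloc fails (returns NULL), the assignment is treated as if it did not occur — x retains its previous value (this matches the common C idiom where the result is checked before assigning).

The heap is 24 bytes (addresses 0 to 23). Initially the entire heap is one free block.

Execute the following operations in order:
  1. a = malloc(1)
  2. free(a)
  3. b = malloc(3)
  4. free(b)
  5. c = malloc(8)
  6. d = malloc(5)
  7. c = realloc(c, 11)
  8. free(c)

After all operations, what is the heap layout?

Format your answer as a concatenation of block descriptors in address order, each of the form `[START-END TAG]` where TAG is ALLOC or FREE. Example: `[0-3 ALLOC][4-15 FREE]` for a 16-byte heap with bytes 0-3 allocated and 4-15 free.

Answer: [0-7 FREE][8-12 ALLOC][13-23 FREE]

Derivation:
Op 1: a = malloc(1) -> a = 0; heap: [0-0 ALLOC][1-23 FREE]
Op 2: free(a) -> (freed a); heap: [0-23 FREE]
Op 3: b = malloc(3) -> b = 0; heap: [0-2 ALLOC][3-23 FREE]
Op 4: free(b) -> (freed b); heap: [0-23 FREE]
Op 5: c = malloc(8) -> c = 0; heap: [0-7 ALLOC][8-23 FREE]
Op 6: d = malloc(5) -> d = 8; heap: [0-7 ALLOC][8-12 ALLOC][13-23 FREE]
Op 7: c = realloc(c, 11) -> c = 13; heap: [0-7 FREE][8-12 ALLOC][13-23 ALLOC]
Op 8: free(c) -> (freed c); heap: [0-7 FREE][8-12 ALLOC][13-23 FREE]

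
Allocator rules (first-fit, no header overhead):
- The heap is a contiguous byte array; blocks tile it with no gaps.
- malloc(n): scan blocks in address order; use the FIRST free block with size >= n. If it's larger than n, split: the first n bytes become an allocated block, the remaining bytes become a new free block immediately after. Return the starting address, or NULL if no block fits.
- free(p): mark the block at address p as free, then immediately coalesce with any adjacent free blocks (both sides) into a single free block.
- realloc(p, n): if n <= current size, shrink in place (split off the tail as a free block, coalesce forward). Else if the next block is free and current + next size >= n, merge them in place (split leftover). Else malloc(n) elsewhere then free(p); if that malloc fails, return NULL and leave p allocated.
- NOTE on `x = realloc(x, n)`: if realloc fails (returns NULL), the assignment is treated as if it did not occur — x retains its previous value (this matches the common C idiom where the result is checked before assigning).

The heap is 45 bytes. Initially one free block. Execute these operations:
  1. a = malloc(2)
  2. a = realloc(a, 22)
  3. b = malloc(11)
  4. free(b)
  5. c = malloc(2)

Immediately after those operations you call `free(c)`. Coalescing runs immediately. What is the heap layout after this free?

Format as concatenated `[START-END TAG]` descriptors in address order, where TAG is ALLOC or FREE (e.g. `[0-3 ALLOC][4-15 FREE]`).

Answer: [0-21 ALLOC][22-44 FREE]

Derivation:
Op 1: a = malloc(2) -> a = 0; heap: [0-1 ALLOC][2-44 FREE]
Op 2: a = realloc(a, 22) -> a = 0; heap: [0-21 ALLOC][22-44 FREE]
Op 3: b = malloc(11) -> b = 22; heap: [0-21 ALLOC][22-32 ALLOC][33-44 FREE]
Op 4: free(b) -> (freed b); heap: [0-21 ALLOC][22-44 FREE]
Op 5: c = malloc(2) -> c = 22; heap: [0-21 ALLOC][22-23 ALLOC][24-44 FREE]
free(c): c = 22 -> block [22-23 ALLOC]; mark free, coalesce with adjacent free neighbors -> [0-21 ALLOC][22-44 FREE]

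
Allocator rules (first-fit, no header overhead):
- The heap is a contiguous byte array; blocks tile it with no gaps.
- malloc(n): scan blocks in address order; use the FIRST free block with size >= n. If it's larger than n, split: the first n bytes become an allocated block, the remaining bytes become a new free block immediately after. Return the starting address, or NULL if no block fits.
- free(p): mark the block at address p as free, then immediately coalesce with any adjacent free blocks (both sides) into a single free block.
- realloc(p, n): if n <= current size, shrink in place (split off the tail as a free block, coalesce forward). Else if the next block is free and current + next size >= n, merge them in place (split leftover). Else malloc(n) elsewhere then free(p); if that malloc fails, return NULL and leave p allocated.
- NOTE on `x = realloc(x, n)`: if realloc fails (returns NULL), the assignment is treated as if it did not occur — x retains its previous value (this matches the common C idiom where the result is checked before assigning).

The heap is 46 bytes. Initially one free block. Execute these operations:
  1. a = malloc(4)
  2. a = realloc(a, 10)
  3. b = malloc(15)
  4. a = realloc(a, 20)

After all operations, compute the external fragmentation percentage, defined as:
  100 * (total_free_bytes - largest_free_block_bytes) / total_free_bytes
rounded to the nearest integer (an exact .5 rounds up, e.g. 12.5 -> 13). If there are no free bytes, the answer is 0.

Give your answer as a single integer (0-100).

Op 1: a = malloc(4) -> a = 0; heap: [0-3 ALLOC][4-45 FREE]
Op 2: a = realloc(a, 10) -> a = 0; heap: [0-9 ALLOC][10-45 FREE]
Op 3: b = malloc(15) -> b = 10; heap: [0-9 ALLOC][10-24 ALLOC][25-45 FREE]
Op 4: a = realloc(a, 20) -> a = 25; heap: [0-9 FREE][10-24 ALLOC][25-44 ALLOC][45-45 FREE]
Free blocks: [10 1] total_free=11 largest=10 -> 100*(11-10)/11 = 100/11 ≈ 9.091 -> rounds to 9

Answer: 9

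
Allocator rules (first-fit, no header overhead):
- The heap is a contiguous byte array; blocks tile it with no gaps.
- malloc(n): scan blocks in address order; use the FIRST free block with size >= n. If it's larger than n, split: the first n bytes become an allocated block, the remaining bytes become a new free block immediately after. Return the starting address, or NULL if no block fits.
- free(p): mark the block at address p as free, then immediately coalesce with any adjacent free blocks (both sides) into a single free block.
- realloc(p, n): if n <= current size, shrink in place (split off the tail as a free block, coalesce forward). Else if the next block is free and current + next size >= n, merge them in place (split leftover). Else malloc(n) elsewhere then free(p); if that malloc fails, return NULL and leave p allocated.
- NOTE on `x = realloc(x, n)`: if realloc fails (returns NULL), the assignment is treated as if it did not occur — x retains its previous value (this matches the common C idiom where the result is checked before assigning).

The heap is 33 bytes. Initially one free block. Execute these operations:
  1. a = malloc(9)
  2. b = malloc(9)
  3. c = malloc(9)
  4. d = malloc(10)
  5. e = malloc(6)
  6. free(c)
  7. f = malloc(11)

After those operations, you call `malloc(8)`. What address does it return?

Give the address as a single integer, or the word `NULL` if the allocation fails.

Op 1: a = malloc(9) -> a = 0; heap: [0-8 ALLOC][9-32 FREE]
Op 2: b = malloc(9) -> b = 9; heap: [0-8 ALLOC][9-17 ALLOC][18-32 FREE]
Op 3: c = malloc(9) -> c = 18; heap: [0-8 ALLOC][9-17 ALLOC][18-26 ALLOC][27-32 FREE]
Op 4: d = malloc(10) -> d = NULL; heap: [0-8 ALLOC][9-17 ALLOC][18-26 ALLOC][27-32 FREE]
Op 5: e = malloc(6) -> e = 27; heap: [0-8 ALLOC][9-17 ALLOC][18-26 ALLOC][27-32 ALLOC]
Op 6: free(c) -> (freed c); heap: [0-8 ALLOC][9-17 ALLOC][18-26 FREE][27-32 ALLOC]
Op 7: f = malloc(11) -> f = NULL; heap: [0-8 ALLOC][9-17 ALLOC][18-26 FREE][27-32 ALLOC]
malloc(8): first-fit scan over [0-8 ALLOC][9-17 ALLOC][18-26 FREE][27-32 ALLOC] -> 18

Answer: 18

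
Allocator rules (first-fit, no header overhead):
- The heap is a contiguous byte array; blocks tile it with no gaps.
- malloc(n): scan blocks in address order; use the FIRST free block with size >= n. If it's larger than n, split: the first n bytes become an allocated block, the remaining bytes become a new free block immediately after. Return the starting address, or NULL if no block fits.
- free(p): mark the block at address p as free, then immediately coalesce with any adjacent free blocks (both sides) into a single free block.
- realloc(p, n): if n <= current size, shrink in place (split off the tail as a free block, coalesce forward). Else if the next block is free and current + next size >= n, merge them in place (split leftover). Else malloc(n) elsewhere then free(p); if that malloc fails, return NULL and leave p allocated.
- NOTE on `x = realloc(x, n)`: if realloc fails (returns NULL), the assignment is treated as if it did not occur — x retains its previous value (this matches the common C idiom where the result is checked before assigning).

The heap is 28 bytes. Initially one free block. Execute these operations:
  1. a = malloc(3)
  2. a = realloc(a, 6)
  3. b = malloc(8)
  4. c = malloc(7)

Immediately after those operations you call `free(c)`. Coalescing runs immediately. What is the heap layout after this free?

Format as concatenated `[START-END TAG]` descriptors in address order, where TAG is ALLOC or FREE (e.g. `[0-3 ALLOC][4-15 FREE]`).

Answer: [0-5 ALLOC][6-13 ALLOC][14-27 FREE]

Derivation:
Op 1: a = malloc(3) -> a = 0; heap: [0-2 ALLOC][3-27 FREE]
Op 2: a = realloc(a, 6) -> a = 0; heap: [0-5 ALLOC][6-27 FREE]
Op 3: b = malloc(8) -> b = 6; heap: [0-5 ALLOC][6-13 ALLOC][14-27 FREE]
Op 4: c = malloc(7) -> c = 14; heap: [0-5 ALLOC][6-13 ALLOC][14-20 ALLOC][21-27 FREE]
free(c): c = 14 -> block [14-20 ALLOC]; mark free, coalesce with adjacent free neighbors -> [0-5 ALLOC][6-13 ALLOC][14-27 FREE]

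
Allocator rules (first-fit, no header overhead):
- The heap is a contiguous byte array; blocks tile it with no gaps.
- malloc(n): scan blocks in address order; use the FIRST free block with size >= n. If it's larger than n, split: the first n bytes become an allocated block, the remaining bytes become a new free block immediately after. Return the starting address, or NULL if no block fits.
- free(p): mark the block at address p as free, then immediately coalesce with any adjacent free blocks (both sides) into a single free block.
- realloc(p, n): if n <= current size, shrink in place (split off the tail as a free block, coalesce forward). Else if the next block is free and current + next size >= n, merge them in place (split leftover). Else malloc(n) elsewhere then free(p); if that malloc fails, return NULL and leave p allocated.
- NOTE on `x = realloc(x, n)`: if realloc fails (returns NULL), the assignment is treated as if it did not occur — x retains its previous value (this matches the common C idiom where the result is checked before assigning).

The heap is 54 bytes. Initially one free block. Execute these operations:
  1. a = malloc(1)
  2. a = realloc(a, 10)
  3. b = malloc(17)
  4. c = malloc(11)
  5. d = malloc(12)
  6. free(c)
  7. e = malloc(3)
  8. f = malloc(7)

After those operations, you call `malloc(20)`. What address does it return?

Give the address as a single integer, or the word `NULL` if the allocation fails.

Op 1: a = malloc(1) -> a = 0; heap: [0-0 ALLOC][1-53 FREE]
Op 2: a = realloc(a, 10) -> a = 0; heap: [0-9 ALLOC][10-53 FREE]
Op 3: b = malloc(17) -> b = 10; heap: [0-9 ALLOC][10-26 ALLOC][27-53 FREE]
Op 4: c = malloc(11) -> c = 27; heap: [0-9 ALLOC][10-26 ALLOC][27-37 ALLOC][38-53 FREE]
Op 5: d = malloc(12) -> d = 38; heap: [0-9 ALLOC][10-26 ALLOC][27-37 ALLOC][38-49 ALLOC][50-53 FREE]
Op 6: free(c) -> (freed c); heap: [0-9 ALLOC][10-26 ALLOC][27-37 FREE][38-49 ALLOC][50-53 FREE]
Op 7: e = malloc(3) -> e = 27; heap: [0-9 ALLOC][10-26 ALLOC][27-29 ALLOC][30-37 FREE][38-49 ALLOC][50-53 FREE]
Op 8: f = malloc(7) -> f = 30; heap: [0-9 ALLOC][10-26 ALLOC][27-29 ALLOC][30-36 ALLOC][37-37 FREE][38-49 ALLOC][50-53 FREE]
malloc(20): first-fit scan over [0-9 ALLOC][10-26 ALLOC][27-29 ALLOC][30-36 ALLOC][37-37 FREE][38-49 ALLOC][50-53 FREE] -> NULL

Answer: NULL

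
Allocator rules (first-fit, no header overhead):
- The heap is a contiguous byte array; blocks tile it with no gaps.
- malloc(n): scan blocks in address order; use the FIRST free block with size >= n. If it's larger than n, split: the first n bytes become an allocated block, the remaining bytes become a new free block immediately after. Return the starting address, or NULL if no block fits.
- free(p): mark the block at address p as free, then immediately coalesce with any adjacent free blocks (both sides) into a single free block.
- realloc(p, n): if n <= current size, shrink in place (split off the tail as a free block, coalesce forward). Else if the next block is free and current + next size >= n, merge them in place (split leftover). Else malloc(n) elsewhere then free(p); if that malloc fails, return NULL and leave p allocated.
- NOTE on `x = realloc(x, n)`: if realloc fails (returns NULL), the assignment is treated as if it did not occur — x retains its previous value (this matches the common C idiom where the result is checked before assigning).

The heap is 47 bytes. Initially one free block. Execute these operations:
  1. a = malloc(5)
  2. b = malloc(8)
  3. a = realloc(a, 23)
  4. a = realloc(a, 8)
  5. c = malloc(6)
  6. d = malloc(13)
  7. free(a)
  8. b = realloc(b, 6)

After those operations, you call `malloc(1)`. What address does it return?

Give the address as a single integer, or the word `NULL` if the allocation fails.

Op 1: a = malloc(5) -> a = 0; heap: [0-4 ALLOC][5-46 FREE]
Op 2: b = malloc(8) -> b = 5; heap: [0-4 ALLOC][5-12 ALLOC][13-46 FREE]
Op 3: a = realloc(a, 23) -> a = 13; heap: [0-4 FREE][5-12 ALLOC][13-35 ALLOC][36-46 FREE]
Op 4: a = realloc(a, 8) -> a = 13; heap: [0-4 FREE][5-12 ALLOC][13-20 ALLOC][21-46 FREE]
Op 5: c = malloc(6) -> c = 21; heap: [0-4 FREE][5-12 ALLOC][13-20 ALLOC][21-26 ALLOC][27-46 FREE]
Op 6: d = malloc(13) -> d = 27; heap: [0-4 FREE][5-12 ALLOC][13-20 ALLOC][21-26 ALLOC][27-39 ALLOC][40-46 FREE]
Op 7: free(a) -> (freed a); heap: [0-4 FREE][5-12 ALLOC][13-20 FREE][21-26 ALLOC][27-39 ALLOC][40-46 FREE]
Op 8: b = realloc(b, 6) -> b = 5; heap: [0-4 FREE][5-10 ALLOC][11-20 FREE][21-26 ALLOC][27-39 ALLOC][40-46 FREE]
malloc(1): first-fit scan over [0-4 FREE][5-10 ALLOC][11-20 FREE][21-26 ALLOC][27-39 ALLOC][40-46 FREE] -> 0

Answer: 0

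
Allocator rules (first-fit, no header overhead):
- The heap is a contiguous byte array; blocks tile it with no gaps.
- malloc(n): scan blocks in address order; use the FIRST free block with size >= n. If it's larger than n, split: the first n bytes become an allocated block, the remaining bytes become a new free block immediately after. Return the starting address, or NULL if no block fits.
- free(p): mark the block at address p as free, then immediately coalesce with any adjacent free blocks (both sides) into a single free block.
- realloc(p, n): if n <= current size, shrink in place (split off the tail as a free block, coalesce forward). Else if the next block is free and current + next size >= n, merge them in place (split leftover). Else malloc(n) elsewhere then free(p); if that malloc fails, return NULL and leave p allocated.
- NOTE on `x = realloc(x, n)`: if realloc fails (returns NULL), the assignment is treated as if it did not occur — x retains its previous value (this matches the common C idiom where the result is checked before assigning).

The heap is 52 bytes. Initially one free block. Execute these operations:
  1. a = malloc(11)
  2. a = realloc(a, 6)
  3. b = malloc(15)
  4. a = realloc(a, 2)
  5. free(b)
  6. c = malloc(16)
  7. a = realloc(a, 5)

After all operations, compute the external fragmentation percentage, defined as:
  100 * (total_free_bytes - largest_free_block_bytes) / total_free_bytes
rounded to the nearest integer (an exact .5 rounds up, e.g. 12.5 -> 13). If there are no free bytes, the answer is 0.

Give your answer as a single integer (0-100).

Answer: 6

Derivation:
Op 1: a = malloc(11) -> a = 0; heap: [0-10 ALLOC][11-51 FREE]
Op 2: a = realloc(a, 6) -> a = 0; heap: [0-5 ALLOC][6-51 FREE]
Op 3: b = malloc(15) -> b = 6; heap: [0-5 ALLOC][6-20 ALLOC][21-51 FREE]
Op 4: a = realloc(a, 2) -> a = 0; heap: [0-1 ALLOC][2-5 FREE][6-20 ALLOC][21-51 FREE]
Op 5: free(b) -> (freed b); heap: [0-1 ALLOC][2-51 FREE]
Op 6: c = malloc(16) -> c = 2; heap: [0-1 ALLOC][2-17 ALLOC][18-51 FREE]
Op 7: a = realloc(a, 5) -> a = 18; heap: [0-1 FREE][2-17 ALLOC][18-22 ALLOC][23-51 FREE]
Free blocks: [2 29] total_free=31 largest=29 -> 100*(31-29)/31 = 200/31 ≈ 6.452 -> rounds to 6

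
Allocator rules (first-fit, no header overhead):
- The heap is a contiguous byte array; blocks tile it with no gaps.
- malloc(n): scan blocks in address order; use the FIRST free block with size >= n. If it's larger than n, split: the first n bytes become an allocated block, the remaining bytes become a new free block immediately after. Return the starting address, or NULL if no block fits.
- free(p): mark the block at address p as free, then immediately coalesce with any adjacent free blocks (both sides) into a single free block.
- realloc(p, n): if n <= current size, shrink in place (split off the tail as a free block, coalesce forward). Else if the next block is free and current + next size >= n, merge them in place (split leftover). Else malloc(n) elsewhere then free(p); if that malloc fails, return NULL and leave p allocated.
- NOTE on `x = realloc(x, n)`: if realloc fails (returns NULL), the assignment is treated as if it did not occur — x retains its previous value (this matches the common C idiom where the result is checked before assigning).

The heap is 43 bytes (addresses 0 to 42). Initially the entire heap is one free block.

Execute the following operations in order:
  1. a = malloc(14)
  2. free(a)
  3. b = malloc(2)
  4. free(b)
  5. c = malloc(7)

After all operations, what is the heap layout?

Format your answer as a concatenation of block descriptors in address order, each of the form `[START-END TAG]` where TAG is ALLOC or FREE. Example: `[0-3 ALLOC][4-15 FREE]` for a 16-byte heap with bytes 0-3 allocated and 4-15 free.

Answer: [0-6 ALLOC][7-42 FREE]

Derivation:
Op 1: a = malloc(14) -> a = 0; heap: [0-13 ALLOC][14-42 FREE]
Op 2: free(a) -> (freed a); heap: [0-42 FREE]
Op 3: b = malloc(2) -> b = 0; heap: [0-1 ALLOC][2-42 FREE]
Op 4: free(b) -> (freed b); heap: [0-42 FREE]
Op 5: c = malloc(7) -> c = 0; heap: [0-6 ALLOC][7-42 FREE]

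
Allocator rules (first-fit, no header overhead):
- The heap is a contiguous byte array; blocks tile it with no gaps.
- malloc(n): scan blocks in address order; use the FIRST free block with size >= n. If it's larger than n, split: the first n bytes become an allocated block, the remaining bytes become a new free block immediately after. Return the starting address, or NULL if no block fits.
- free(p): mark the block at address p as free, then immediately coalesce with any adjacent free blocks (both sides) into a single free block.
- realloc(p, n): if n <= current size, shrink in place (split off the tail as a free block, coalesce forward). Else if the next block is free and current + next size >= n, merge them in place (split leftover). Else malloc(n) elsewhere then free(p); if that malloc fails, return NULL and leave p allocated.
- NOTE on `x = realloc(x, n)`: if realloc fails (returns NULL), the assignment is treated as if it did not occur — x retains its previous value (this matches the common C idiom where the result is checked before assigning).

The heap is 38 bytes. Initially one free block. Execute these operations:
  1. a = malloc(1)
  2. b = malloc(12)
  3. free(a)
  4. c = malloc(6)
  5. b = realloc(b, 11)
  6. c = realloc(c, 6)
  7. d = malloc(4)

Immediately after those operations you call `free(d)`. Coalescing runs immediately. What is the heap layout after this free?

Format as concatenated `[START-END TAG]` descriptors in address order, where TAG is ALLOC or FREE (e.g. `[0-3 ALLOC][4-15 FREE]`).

Answer: [0-0 FREE][1-11 ALLOC][12-12 FREE][13-18 ALLOC][19-37 FREE]

Derivation:
Op 1: a = malloc(1) -> a = 0; heap: [0-0 ALLOC][1-37 FREE]
Op 2: b = malloc(12) -> b = 1; heap: [0-0 ALLOC][1-12 ALLOC][13-37 FREE]
Op 3: free(a) -> (freed a); heap: [0-0 FREE][1-12 ALLOC][13-37 FREE]
Op 4: c = malloc(6) -> c = 13; heap: [0-0 FREE][1-12 ALLOC][13-18 ALLOC][19-37 FREE]
Op 5: b = realloc(b, 11) -> b = 1; heap: [0-0 FREE][1-11 ALLOC][12-12 FREE][13-18 ALLOC][19-37 FREE]
Op 6: c = realloc(c, 6) -> c = 13; heap: [0-0 FREE][1-11 ALLOC][12-12 FREE][13-18 ALLOC][19-37 FREE]
Op 7: d = malloc(4) -> d = 19; heap: [0-0 FREE][1-11 ALLOC][12-12 FREE][13-18 ALLOC][19-22 ALLOC][23-37 FREE]
free(d): d = 19 -> block [19-22 ALLOC]; mark free, coalesce with adjacent free neighbors -> [0-0 FREE][1-11 ALLOC][12-12 FREE][13-18 ALLOC][19-37 FREE]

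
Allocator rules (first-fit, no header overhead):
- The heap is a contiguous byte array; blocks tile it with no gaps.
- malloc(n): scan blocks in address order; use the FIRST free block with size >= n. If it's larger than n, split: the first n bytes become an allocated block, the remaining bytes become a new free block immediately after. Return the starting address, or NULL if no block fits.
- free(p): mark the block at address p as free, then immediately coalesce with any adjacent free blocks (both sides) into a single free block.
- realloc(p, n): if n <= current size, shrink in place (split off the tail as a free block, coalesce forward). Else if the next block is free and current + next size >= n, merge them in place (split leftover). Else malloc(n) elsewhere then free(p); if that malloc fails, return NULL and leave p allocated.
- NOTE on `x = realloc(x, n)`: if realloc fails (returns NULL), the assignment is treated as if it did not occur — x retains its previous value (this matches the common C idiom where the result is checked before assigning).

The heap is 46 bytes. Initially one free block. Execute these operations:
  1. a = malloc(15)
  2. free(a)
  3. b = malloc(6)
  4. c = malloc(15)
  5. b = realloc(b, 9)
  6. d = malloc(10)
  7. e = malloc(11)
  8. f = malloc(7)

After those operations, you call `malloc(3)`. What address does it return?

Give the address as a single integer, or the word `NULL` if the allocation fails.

Op 1: a = malloc(15) -> a = 0; heap: [0-14 ALLOC][15-45 FREE]
Op 2: free(a) -> (freed a); heap: [0-45 FREE]
Op 3: b = malloc(6) -> b = 0; heap: [0-5 ALLOC][6-45 FREE]
Op 4: c = malloc(15) -> c = 6; heap: [0-5 ALLOC][6-20 ALLOC][21-45 FREE]
Op 5: b = realloc(b, 9) -> b = 21; heap: [0-5 FREE][6-20 ALLOC][21-29 ALLOC][30-45 FREE]
Op 6: d = malloc(10) -> d = 30; heap: [0-5 FREE][6-20 ALLOC][21-29 ALLOC][30-39 ALLOC][40-45 FREE]
Op 7: e = malloc(11) -> e = NULL; heap: [0-5 FREE][6-20 ALLOC][21-29 ALLOC][30-39 ALLOC][40-45 FREE]
Op 8: f = malloc(7) -> f = NULL; heap: [0-5 FREE][6-20 ALLOC][21-29 ALLOC][30-39 ALLOC][40-45 FREE]
malloc(3): first-fit scan over [0-5 FREE][6-20 ALLOC][21-29 ALLOC][30-39 ALLOC][40-45 FREE] -> 0

Answer: 0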